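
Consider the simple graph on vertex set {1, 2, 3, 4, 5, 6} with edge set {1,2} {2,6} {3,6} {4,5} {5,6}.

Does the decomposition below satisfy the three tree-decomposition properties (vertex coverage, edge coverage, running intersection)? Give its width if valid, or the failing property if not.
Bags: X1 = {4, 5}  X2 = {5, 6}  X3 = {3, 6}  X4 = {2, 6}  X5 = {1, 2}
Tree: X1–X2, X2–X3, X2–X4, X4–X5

Every vertex of G appears in some bag (union = {1, 2, 3, 4, 5, 6}); every edge is covered by a bag; and for each vertex v the set of bags containing v is connected in the bag tree. The decomposition is therefore valid. The largest bag has 2 vertices, so the width is 1.

Yes; width 1.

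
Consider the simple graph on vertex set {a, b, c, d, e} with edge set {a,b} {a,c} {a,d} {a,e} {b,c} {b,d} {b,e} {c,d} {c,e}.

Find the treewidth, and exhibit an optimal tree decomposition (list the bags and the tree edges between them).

Treewidth 3.
Bags: B1 = {a, b, c, d}  B2 = {a, b, c, e}
Tree: B1–B2

Each bag holds 4 vertices, so the decomposition has width 3, which upper-bounds the treewidth. Conversely, {a, b, c, d} is a clique of size 4, and the vertices of any clique must share a bag in every tree decomposition; so some bag has ≥ 4 vertices and tw(G) ≥ 3. The upper and lower bounds meet at 3, so that is the treewidth.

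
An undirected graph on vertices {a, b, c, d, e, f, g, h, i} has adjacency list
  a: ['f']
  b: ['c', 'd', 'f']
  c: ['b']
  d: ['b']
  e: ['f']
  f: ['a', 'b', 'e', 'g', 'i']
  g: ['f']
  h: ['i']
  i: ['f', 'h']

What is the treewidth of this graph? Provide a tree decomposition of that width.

Every bag has size at most 2, so the width is 2 − 1 = 1 and tw(G) ≤ 1. Since G has at least one edge (e.g. b–f), it is not an edgeless graph, so tw(G) ≥ 1. Combining the bounds, tw(G) = 1.

Treewidth 1.
Bags: B1 = {b, f}  B2 = {f, i}  B3 = {a, f}  B4 = {e, f}  B5 = {b, c}  B6 = {b, d}  B7 = {h, i}  B8 = {f, g}
Tree: B1–B2, B1–B3, B3–B4, B1–B5, B5–B6, B2–B7, B1–B8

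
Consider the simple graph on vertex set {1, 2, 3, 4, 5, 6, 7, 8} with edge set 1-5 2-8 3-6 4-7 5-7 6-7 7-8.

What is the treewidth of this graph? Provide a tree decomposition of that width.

The largest bag has 2 vertices, giving width 1; this decomposition certifies tw(G) ≤ 1. Any graph with an edge has treewidth ≥ 1, and G has the edge 6–7. Combining the bounds, tw(G) = 1.

Treewidth 1.
One such decomposition:
Bags: B1 = {6, 7}  B2 = {5, 7}  B3 = {4, 7}  B4 = {7, 8}  B5 = {2, 8}  B6 = {1, 5}  B7 = {3, 6}
Tree: B1–B2, B1–B3, B2–B4, B4–B5, B2–B6, B1–B7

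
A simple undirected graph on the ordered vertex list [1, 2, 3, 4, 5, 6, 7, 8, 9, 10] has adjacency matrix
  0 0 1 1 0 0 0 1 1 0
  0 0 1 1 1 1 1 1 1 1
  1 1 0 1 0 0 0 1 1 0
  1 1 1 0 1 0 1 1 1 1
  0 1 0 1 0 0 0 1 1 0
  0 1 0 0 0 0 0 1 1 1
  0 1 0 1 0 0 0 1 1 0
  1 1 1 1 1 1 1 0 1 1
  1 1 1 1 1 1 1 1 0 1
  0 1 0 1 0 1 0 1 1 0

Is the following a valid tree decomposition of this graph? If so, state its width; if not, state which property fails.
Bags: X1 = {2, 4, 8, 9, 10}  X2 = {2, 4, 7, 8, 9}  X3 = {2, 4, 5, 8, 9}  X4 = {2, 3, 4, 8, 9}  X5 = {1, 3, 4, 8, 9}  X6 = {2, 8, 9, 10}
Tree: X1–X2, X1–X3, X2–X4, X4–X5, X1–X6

A tree decomposition must satisfy three properties: every vertex lies in some bag; for every edge, both endpoints lie together in some bag; and for every vertex, the bags containing it form a connected subtree. Here vertex 6 appears in no bag, so the decomposition is invalid.

No — vertex 6 appears in no bag.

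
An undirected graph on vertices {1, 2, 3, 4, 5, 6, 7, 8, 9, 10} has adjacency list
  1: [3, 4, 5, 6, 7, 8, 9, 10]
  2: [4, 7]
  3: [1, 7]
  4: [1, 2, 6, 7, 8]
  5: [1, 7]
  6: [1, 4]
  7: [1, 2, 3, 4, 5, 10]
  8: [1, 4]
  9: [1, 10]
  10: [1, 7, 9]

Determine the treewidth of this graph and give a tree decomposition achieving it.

Each bag holds 3 vertices, so the decomposition has width 2, which upper-bounds the treewidth. For the lower bound, the 3 vertices {1, 4, 8} are pairwise adjacent, and any tree decomposition puts a clique entirely inside one bag — forcing width ≥ 2. Hence tw(G) = 2 exactly.

Treewidth 2.
One optimal decomposition is:
Bags: B1 = {1, 3, 7}  B2 = {1, 7, 10}  B3 = {1, 9, 10}  B4 = {1, 5, 7}  B5 = {1, 4, 7}  B6 = {2, 4, 7}  B7 = {1, 4, 6}  B8 = {1, 4, 8}
Tree: B1–B2, B2–B3, B2–B4, B4–B5, B5–B6, B5–B7, B5–B8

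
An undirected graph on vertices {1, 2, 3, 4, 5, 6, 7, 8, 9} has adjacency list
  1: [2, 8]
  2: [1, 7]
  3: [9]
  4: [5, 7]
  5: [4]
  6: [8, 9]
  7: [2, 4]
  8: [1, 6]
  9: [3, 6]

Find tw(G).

A width-1 tree decomposition is:
Bags: B1 = {4, 5}  B2 = {4, 7}  B3 = {2, 7}  B4 = {1, 2}  B5 = {1, 8}  B6 = {6, 8}  B7 = {6, 9}  B8 = {3, 9}
Tree: B1–B2, B2–B3, B3–B4, B4–B5, B5–B6, B6–B7, B7–B8
The largest bag has 2 vertices, giving width 1; this decomposition certifies tw(G) ≤ 1. G has an edge, so its treewidth is at least 1. Hence tw(G) = 1 exactly.

1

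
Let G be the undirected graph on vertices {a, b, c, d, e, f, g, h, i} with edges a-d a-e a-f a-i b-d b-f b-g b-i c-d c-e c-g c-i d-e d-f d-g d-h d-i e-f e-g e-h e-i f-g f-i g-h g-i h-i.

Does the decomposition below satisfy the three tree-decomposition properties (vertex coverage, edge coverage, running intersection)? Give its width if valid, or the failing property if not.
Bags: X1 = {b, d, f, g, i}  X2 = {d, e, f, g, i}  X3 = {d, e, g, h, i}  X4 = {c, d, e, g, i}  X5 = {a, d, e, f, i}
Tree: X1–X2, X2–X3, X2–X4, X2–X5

Yes; width 4.

Checking the three conditions: (i) the bags cover all of {a, b, c, d, e, f, g, h, i}; (ii) for each edge, some bag contains both endpoints; (iii) the bags containing any fixed vertex form a subtree. All hold, so the decomposition is valid with width 5 − 1 = 4.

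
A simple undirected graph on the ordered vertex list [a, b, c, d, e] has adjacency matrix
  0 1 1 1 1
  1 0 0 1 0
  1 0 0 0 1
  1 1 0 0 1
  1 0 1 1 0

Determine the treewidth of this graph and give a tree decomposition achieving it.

Treewidth 2.
One such decomposition:
Bags: B1 = {a, b, d}  B2 = {a, d, e}  B3 = {a, c, e}
Tree: B1–B2, B2–B3

The largest bag has 3 vertices, giving width 2; this decomposition certifies tw(G) ≤ 2. On the other hand G contains the 3-clique {a, d, e}. A clique must lie in a single bag of any decomposition, so no decomposition can have width below 2. The upper and lower bounds meet at 2, so that is the treewidth.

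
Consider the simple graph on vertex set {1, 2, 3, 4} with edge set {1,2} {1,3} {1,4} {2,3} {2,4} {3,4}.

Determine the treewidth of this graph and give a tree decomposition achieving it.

A single bag containing all 4 vertices is trivially a valid decomposition of width 3. For the lower bound, the 4 vertices {1, 2, 3, 4} are pairwise adjacent, and any tree decomposition puts a clique entirely inside one bag — forcing width ≥ 3. Therefore the treewidth is 3.

Treewidth 3.
One such decomposition:
Bags: B1 = {1, 2, 3, 4}
Tree: (single bag)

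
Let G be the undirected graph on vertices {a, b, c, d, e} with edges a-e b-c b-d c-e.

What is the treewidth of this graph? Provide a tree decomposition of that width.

Each bag holds 2 vertices, so the decomposition has width 1, which upper-bounds the treewidth. Since G has at least one edge (e.g. a–e), it is not an edgeless graph, so tw(G) ≥ 1. Hence tw(G) = 1 exactly.

Treewidth 1.
One such decomposition:
Bags: B1 = {a, e}  B2 = {c, e}  B3 = {b, c}  B4 = {b, d}
Tree: B1–B2, B2–B3, B3–B4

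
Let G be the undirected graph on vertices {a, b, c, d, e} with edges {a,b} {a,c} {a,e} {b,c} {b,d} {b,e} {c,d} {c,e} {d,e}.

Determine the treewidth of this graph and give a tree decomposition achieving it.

Each bag holds 4 vertices, so the decomposition has width 3, which upper-bounds the treewidth. On the other hand G contains the 4-clique {b, c, d, e}. A clique must lie in a single bag of any decomposition, so no decomposition can have width below 3. Hence tw(G) = 3 exactly.

Treewidth 3.
Bags: B1 = {b, c, d, e}  B2 = {a, b, c, e}
Tree: B1–B2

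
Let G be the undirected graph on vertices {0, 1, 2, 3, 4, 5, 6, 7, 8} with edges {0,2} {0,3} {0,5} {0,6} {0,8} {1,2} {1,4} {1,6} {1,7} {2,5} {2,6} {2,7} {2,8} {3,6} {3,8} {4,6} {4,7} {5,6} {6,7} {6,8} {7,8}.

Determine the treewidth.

A width-3 tree decomposition is:
Bags: B1 = {0, 2, 6, 8}  B2 = {2, 6, 7, 8}  B3 = {1, 2, 6, 7}  B4 = {1, 4, 6, 7}  B5 = {0, 3, 6, 8}  B6 = {0, 2, 5, 6}
Tree: B1–B2, B2–B3, B3–B4, B1–B5, B1–B6
Every bag has size at most 4, so the width is 4 − 1 = 3 and tw(G) ≤ 3. On the other hand G contains the 4-clique {0, 2, 6, 8}. A clique must lie in a single bag of any decomposition, so no decomposition can have width below 3. The upper and lower bounds meet at 3, so that is the treewidth.

3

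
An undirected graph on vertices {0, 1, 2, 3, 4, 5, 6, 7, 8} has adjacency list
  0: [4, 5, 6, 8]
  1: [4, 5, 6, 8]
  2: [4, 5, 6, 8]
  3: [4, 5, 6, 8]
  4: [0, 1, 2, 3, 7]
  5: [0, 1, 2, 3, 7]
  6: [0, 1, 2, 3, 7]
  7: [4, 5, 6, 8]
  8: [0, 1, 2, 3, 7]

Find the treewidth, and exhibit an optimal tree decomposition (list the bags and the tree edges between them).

Treewidth 4.
One optimal decomposition is:
Bags: B1 = {0, 4, 5, 6, 8}  B2 = {1, 4, 5, 6, 8}  B3 = {4, 5, 6, 7, 8}  B4 = {2, 4, 5, 6, 8}  B5 = {3, 4, 5, 6, 8}
Tree: B1–B2, B2–B3, B3–B4, B4–B5

Each bag holds 5 vertices, so the decomposition has width 4, which upper-bounds the treewidth. For the lower bound: the 5 vertex sets {0,4}, {1,8}, {5,7}, {6}, {2} are disjoint, each induces a connected subgraph, and every pair is joined by at least one edge of G. Contracting each set to a single vertex therefore yields K_{5} as a minor, and since treewidth is minor-monotone, tw(G) ≥ tw(K_{5}) = 4. The upper and lower bounds meet at 4, so that is the treewidth.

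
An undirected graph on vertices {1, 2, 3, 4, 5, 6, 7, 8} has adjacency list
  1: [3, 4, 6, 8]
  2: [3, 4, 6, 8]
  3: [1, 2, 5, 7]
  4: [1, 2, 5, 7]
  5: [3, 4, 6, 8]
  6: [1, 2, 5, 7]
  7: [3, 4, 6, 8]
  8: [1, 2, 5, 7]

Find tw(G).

4

A width-4 tree decomposition is:
Bags: B1 = {1, 3, 4, 6, 8}  B2 = {3, 4, 6, 7, 8}  B3 = {2, 3, 4, 6, 8}  B4 = {3, 4, 5, 6, 8}
Tree: B1–B2, B2–B3, B3–B4
The largest bag has 5 vertices, giving width 4; this decomposition certifies tw(G) ≤ 4. For the lower bound: the 5 vertex sets {1,6}, {4,7}, {2,8}, {3}, {5} are disjoint, each induces a connected subgraph, and every pair is joined by at least one edge of G. Contracting each set to a single vertex therefore yields K_{5} as a minor, and since treewidth is minor-monotone, tw(G) ≥ tw(K_{5}) = 4. Therefore the treewidth is 4.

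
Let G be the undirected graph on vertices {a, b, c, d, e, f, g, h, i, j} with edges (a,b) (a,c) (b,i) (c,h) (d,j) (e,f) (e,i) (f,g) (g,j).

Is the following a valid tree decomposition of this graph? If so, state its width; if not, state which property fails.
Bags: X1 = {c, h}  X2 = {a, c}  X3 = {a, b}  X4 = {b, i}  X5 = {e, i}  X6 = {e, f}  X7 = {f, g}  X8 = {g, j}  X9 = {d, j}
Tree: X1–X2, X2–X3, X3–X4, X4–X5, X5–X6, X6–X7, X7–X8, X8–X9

Yes; width 1.

Checking the three conditions: (i) the bags cover all of {a, b, c, d, e, f, g, h, i, j}; (ii) for each edge, some bag contains both endpoints; (iii) the bags containing any fixed vertex form a subtree. All hold, so the decomposition is valid with width 2 − 1 = 1.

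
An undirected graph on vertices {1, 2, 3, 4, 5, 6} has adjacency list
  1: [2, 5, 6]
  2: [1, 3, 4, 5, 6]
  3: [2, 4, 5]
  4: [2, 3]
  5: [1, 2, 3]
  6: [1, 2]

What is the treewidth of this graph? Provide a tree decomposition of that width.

The largest bag has 3 vertices, giving width 2; this decomposition certifies tw(G) ≤ 2. Conversely, {1, 2, 5} is a clique of size 3, and the vertices of any clique must share a bag in every tree decomposition; so some bag has ≥ 3 vertices and tw(G) ≥ 2. Therefore the treewidth is 2.

Treewidth 2.
One such decomposition:
Bags: B1 = {2, 3, 4}  B2 = {2, 3, 5}  B3 = {1, 2, 5}  B4 = {1, 2, 6}
Tree: B1–B2, B2–B3, B3–B4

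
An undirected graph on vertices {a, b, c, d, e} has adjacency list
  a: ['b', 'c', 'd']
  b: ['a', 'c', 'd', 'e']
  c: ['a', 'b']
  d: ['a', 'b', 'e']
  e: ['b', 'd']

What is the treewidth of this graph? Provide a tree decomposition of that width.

Each bag holds 3 vertices, so the decomposition has width 2, which upper-bounds the treewidth. Conversely, {b, d, e} is a clique of size 3, and the vertices of any clique must share a bag in every tree decomposition; so some bag has ≥ 3 vertices and tw(G) ≥ 2. The upper and lower bounds meet at 2, so that is the treewidth.

Treewidth 2.
One such decomposition:
Bags: B1 = {a, b, d}  B2 = {b, d, e}  B3 = {a, b, c}
Tree: B1–B2, B1–B3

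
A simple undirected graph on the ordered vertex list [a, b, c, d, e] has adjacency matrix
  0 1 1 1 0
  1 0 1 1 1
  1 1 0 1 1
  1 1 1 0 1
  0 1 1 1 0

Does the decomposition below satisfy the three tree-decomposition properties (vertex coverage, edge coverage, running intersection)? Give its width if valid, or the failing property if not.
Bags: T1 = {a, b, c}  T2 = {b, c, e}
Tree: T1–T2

A tree decomposition must satisfy three properties: every vertex lies in some bag; for every edge, both endpoints lie together in some bag; and for every vertex, the bags containing it form a connected subtree. Here vertex d appears in no bag, so the decomposition is invalid.

No — vertex d appears in no bag.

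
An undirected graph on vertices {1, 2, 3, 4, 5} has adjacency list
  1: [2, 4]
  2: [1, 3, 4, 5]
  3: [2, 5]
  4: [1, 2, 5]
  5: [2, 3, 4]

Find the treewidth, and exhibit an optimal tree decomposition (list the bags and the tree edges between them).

Treewidth 2.
Bags: B1 = {2, 4, 5}  B2 = {2, 3, 5}  B3 = {1, 2, 4}
Tree: B1–B2, B1–B3

The largest bag has 3 vertices, giving width 2; this decomposition certifies tw(G) ≤ 2. Conversely, {2, 3, 5} is a clique of size 3, and the vertices of any clique must share a bag in every tree decomposition; so some bag has ≥ 3 vertices and tw(G) ≥ 2. The upper and lower bounds meet at 2, so that is the treewidth.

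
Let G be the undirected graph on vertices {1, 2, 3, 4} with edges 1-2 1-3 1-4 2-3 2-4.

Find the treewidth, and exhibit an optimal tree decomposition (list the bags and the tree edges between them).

The largest bag has 3 vertices, giving width 2; this decomposition certifies tw(G) ≤ 2. On the other hand G contains the 3-clique {1, 2, 3}. A clique must lie in a single bag of any decomposition, so no decomposition can have width below 2. The upper and lower bounds meet at 2, so that is the treewidth.

Treewidth 2.
Bags: B1 = {1, 2, 3}  B2 = {1, 2, 4}
Tree: B1–B2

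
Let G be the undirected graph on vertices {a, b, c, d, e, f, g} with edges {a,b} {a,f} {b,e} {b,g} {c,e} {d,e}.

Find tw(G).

1

A width-1 tree decomposition is:
Bags: B1 = {b, e}  B2 = {a, b}  B3 = {c, e}  B4 = {a, f}  B5 = {d, e}  B6 = {b, g}
Tree: B1–B2, B1–B3, B2–B4, B3–B5, B2–B6
Each bag holds 2 vertices, so the decomposition has width 1, which upper-bounds the treewidth. Any graph with an edge has treewidth ≥ 1, and G has the edge b–e. The upper and lower bounds meet at 1, so that is the treewidth.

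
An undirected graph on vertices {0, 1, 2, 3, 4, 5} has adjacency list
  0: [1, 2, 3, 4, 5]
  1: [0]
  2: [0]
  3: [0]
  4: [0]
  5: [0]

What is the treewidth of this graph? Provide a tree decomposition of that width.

Each bag holds 2 vertices, so the decomposition has width 1, which upper-bounds the treewidth. Since G has at least one edge (e.g. 0–3), it is not an edgeless graph, so tw(G) ≥ 1. The upper and lower bounds meet at 1, so that is the treewidth.

Treewidth 1.
Bags: B1 = {0, 3}  B2 = {0, 2}  B3 = {0, 1}  B4 = {0, 4}  B5 = {0, 5}
Tree: B1–B2, B1–B3, B1–B4, B2–B5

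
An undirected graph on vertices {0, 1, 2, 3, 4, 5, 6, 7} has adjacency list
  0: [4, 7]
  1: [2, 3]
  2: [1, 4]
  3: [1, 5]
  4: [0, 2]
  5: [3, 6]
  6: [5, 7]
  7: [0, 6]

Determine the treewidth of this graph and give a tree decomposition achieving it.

Treewidth 2.
One optimal decomposition is:
Bags: B1 = {0, 6, 7}  B2 = {0, 5, 6}  B3 = {0, 3, 5}  B4 = {0, 1, 3}  B5 = {0, 1, 2}  B6 = {0, 2, 4}
Tree: B1–B2, B2–B3, B3–B4, B4–B5, B5–B6

Every bag has size at most 3, so the width is 3 − 1 = 2 and tw(G) ≤ 2. The edges 0–7–6–5–3–1–2–4–0 form a cycle, so G is not a tree and its treewidth is at least 2. Hence tw(G) = 2 exactly.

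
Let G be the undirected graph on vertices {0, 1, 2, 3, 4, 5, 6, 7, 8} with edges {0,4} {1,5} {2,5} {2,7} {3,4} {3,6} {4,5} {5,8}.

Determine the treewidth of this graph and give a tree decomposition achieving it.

Every bag has size at most 2, so the width is 2 − 1 = 1 and tw(G) ≤ 1. Any graph with an edge has treewidth ≥ 1, and G has the edge 4–3. Combining the bounds, tw(G) = 1.

Treewidth 1.
One such decomposition:
Bags: B1 = {3, 4}  B2 = {4, 5}  B3 = {2, 5}  B4 = {5, 8}  B5 = {2, 7}  B6 = {0, 4}  B7 = {3, 6}  B8 = {1, 5}
Tree: B1–B2, B2–B3, B2–B4, B3–B5, B2–B6, B1–B7, B3–B8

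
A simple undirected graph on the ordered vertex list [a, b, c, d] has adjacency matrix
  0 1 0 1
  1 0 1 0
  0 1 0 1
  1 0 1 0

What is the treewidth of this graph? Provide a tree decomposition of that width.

Treewidth 2.
One optimal decomposition is:
Bags: B1 = {b, c, d}  B2 = {a, b, d}
Tree: B1–B2

The largest bag has 3 vertices, giving width 2; this decomposition certifies tw(G) ≤ 2. The edges b–c–d–a–b form a cycle, so G is not a tree and its treewidth is at least 2. Hence tw(G) = 2 exactly.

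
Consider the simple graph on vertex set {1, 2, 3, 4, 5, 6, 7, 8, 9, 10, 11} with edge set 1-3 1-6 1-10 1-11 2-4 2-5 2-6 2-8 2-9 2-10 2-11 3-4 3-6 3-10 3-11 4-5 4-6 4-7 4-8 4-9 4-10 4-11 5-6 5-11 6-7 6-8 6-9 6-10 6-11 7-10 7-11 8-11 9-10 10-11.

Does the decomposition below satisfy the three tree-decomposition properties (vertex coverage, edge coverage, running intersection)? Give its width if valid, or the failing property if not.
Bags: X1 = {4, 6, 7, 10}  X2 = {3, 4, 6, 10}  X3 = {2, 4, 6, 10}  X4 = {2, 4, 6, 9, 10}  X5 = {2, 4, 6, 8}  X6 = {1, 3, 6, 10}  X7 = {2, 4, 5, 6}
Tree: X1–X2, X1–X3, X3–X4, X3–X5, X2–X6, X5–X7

A tree decomposition must satisfy three properties: every vertex lies in some bag; for every edge, both endpoints lie together in some bag; and for every vertex, the bags containing it form a connected subtree. Here vertex 11 appears in no bag, so the decomposition is invalid.

No — vertex 11 appears in no bag.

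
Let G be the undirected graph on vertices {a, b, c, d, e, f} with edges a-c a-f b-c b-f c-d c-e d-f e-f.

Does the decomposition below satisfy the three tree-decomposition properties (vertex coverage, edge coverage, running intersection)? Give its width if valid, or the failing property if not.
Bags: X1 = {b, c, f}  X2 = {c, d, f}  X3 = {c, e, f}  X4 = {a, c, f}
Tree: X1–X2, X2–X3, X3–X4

Vertex coverage: the bags together contain {a, b, c, d, e, f}, the full vertex set. Edge coverage: each edge of G has both endpoints in at least one bag. Running intersection: for every vertex, the bags containing it form a connected subtree. All three properties hold, so this is a valid tree decomposition of width max|bag| − 1 = 2, and hence tw(G) ≤ 2.

Yes; width 2.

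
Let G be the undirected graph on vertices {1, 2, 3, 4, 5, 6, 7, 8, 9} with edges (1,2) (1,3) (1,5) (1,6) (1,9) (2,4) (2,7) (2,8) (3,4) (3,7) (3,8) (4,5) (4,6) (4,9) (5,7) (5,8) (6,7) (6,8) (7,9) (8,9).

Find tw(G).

4

A width-4 tree decomposition is:
Bags: B1 = {1, 4, 7, 8, 9}  B2 = {1, 2, 4, 7, 8}  B3 = {1, 3, 4, 7, 8}  B4 = {1, 4, 5, 7, 8}  B5 = {1, 4, 6, 7, 8}
Tree: B1–B2, B2–B3, B3–B4, B4–B5
Each bag holds 5 vertices, so the decomposition has width 4, which upper-bounds the treewidth. For the lower bound: the 5 vertex sets {1,9}, {2,7}, {3,4}, {8}, {5} are disjoint, each induces a connected subgraph, and every pair is joined by at least one edge of G. Contracting each set to a single vertex therefore yields K_{5} as a minor, and since treewidth is minor-monotone, tw(G) ≥ tw(K_{5}) = 4. The upper and lower bounds meet at 4, so that is the treewidth.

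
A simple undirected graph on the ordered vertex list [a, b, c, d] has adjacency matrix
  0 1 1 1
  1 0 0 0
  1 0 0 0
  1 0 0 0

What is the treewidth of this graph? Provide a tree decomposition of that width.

The largest bag has 2 vertices, giving width 1; this decomposition certifies tw(G) ≤ 1. Any graph with an edge has treewidth ≥ 1, and G has the edge d–a. The upper and lower bounds meet at 1, so that is the treewidth.

Treewidth 1.
One such decomposition:
Bags: B1 = {a, d}  B2 = {a, c}  B3 = {a, b}
Tree: B1–B2, B2–B3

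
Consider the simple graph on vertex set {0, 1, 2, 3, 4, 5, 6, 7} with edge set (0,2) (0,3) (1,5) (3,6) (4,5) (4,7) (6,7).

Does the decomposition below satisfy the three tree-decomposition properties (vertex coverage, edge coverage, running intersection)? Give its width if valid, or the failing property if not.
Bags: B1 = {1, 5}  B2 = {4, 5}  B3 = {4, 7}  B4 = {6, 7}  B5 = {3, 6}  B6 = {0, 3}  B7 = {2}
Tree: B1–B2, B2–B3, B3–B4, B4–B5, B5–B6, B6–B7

A tree decomposition must satisfy three properties: every vertex lies in some bag; for every edge, both endpoints lie together in some bag; and for every vertex, the bags containing it form a connected subtree. Here edge (0,2) lies in no bag, so the decomposition is invalid.

No — edge (0,2) lies in no bag.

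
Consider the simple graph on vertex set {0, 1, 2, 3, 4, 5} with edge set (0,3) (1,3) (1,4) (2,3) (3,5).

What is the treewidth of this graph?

1

A width-1 tree decomposition is:
Bags: B1 = {1, 4}  B2 = {1, 3}  B3 = {3, 5}  B4 = {0, 3}  B5 = {2, 3}
Tree: B1–B2, B2–B3, B3–B4, B3–B5
Each bag holds 2 vertices, so the decomposition has width 1, which upper-bounds the treewidth. Since G has at least one edge (e.g. 1–4), it is not an edgeless graph, so tw(G) ≥ 1. Combining the bounds, tw(G) = 1.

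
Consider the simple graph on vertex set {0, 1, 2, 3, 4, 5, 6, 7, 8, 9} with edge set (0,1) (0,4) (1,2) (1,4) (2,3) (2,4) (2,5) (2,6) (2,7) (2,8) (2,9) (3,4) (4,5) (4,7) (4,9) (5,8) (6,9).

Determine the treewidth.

A width-2 tree decomposition is:
Bags: B1 = {2, 4, 7}  B2 = {1, 2, 4}  B3 = {2, 4, 9}  B4 = {2, 3, 4}  B5 = {2, 4, 5}  B6 = {2, 6, 9}  B7 = {2, 5, 8}  B8 = {0, 1, 4}
Tree: B1–B2, B1–B3, B3–B4, B3–B5, B3–B6, B5–B7, B2–B8
The largest bag has 3 vertices, giving width 2; this decomposition certifies tw(G) ≤ 2. For the lower bound, the 3 vertices {0, 1, 4} are pairwise adjacent, and any tree decomposition puts a clique entirely inside one bag — forcing width ≥ 2. Combining the bounds, tw(G) = 2.

2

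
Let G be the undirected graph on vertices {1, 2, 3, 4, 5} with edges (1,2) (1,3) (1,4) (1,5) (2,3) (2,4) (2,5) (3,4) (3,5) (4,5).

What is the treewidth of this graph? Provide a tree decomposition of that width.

Treewidth 4.
One optimal decomposition is:
Bags: B1 = {1, 2, 3, 4, 5}
Tree: (single bag)

A single bag containing all 5 vertices is trivially a valid decomposition of width 4. For the lower bound, the 5 vertices {1, 2, 3, 4, 5} are pairwise adjacent, and any tree decomposition puts a clique entirely inside one bag — forcing width ≥ 4. The upper and lower bounds meet at 4, so that is the treewidth.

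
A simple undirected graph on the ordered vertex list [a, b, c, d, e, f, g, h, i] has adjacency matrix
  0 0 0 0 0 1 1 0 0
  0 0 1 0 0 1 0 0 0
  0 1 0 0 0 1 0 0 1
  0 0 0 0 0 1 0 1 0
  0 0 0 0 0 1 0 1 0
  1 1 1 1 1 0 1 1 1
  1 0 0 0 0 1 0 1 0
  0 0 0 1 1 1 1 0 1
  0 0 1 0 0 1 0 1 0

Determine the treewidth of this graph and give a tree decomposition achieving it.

Treewidth 2.
Bags: B1 = {f, g, h}  B2 = {f, h, i}  B3 = {c, f, i}  B4 = {d, f, h}  B5 = {b, c, f}  B6 = {a, f, g}  B7 = {e, f, h}
Tree: B1–B2, B2–B3, B2–B4, B3–B5, B1–B6, B4–B7

Every bag has size at most 3, so the width is 3 − 1 = 2 and tw(G) ≤ 2. On the other hand G contains the 3-clique {d, f, h}. A clique must lie in a single bag of any decomposition, so no decomposition can have width below 2. Therefore the treewidth is 2.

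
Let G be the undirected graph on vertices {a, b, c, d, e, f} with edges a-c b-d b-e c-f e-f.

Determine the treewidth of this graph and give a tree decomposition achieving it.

Treewidth 1.
One optimal decomposition is:
Bags: B1 = {b, d}  B2 = {b, e}  B3 = {e, f}  B4 = {c, f}  B5 = {a, c}
Tree: B1–B2, B2–B3, B3–B4, B4–B5

The largest bag has 2 vertices, giving width 1; this decomposition certifies tw(G) ≤ 1. Since G has at least one edge (e.g. d–b), it is not an edgeless graph, so tw(G) ≥ 1. Hence tw(G) = 1 exactly.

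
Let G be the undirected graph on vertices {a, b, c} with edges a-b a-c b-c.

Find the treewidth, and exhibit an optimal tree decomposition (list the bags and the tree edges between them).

A single bag containing all 3 vertices is trivially a valid decomposition of width 2. On the other hand G contains the 3-clique {a, b, c}. A clique must lie in a single bag of any decomposition, so no decomposition can have width below 2. The upper and lower bounds meet at 2, so that is the treewidth.

Treewidth 2.
Bags: B1 = {a, b, c}
Tree: (single bag)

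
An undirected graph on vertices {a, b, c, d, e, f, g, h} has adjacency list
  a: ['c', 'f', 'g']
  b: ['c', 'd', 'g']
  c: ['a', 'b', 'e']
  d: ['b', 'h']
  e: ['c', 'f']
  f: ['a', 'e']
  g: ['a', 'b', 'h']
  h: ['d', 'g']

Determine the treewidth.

A width-2 tree decomposition is:
Bags: B1 = {b, d, h}  B2 = {b, g, h}  B3 = {b, c, g}  B4 = {a, c, g}  B5 = {a, c, e}  B6 = {a, e, f}
Tree: B1–B2, B2–B3, B3–B4, B4–B5, B5–B6
Each bag holds 3 vertices, so the decomposition has width 2, which upper-bounds the treewidth. Since d–h–g–b–d is a cycle in G, G is not acyclic. Forests are exactly the graphs of treewidth ≤ 1, so tw(G) ≥ 2. Combining the bounds, tw(G) = 2.

2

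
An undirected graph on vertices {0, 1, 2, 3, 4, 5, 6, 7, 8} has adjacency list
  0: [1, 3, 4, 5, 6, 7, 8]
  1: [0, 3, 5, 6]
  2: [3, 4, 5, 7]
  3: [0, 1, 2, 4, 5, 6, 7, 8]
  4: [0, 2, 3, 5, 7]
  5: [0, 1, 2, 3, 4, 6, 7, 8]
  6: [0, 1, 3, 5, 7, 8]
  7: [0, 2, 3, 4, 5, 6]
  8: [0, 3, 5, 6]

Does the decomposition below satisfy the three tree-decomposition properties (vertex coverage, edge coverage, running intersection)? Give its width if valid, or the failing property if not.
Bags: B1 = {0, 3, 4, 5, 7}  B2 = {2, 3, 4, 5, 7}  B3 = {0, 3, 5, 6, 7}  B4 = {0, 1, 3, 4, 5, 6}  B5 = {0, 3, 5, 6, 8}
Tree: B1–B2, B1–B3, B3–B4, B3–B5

No — bags containing vertex 4 are not connected in the tree.

A tree decomposition must satisfy three properties: every vertex lies in some bag; for every edge, both endpoints lie together in some bag; and for every vertex, the bags containing it form a connected subtree. Here bags containing vertex 4 are not connected in the tree, so the decomposition is invalid.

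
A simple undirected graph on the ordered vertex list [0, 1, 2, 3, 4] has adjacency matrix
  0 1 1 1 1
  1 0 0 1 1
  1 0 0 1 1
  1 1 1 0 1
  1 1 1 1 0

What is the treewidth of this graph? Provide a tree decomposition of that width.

Treewidth 3.
One optimal decomposition is:
Bags: B1 = {0, 1, 3, 4}  B2 = {0, 2, 3, 4}
Tree: B1–B2

Every bag has size at most 4, so the width is 4 − 1 = 3 and tw(G) ≤ 3. Conversely, {0, 1, 3, 4} is a clique of size 4, and the vertices of any clique must share a bag in every tree decomposition; so some bag has ≥ 4 vertices and tw(G) ≥ 3. The upper and lower bounds meet at 3, so that is the treewidth.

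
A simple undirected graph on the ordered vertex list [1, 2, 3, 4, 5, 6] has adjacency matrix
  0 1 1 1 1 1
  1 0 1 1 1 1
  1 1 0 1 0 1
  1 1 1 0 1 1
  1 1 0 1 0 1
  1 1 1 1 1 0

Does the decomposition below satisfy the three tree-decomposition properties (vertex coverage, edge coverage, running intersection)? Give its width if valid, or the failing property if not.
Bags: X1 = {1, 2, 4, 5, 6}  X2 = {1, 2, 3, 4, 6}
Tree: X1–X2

Vertex coverage: the bags together contain {1, 2, 3, 4, 5, 6}, the full vertex set. Edge coverage: each edge of G has both endpoints in at least one bag. Running intersection: for every vertex, the bags containing it form a connected subtree. All three properties hold, so this is a valid tree decomposition of width max|bag| − 1 = 4, and hence tw(G) ≤ 4.

Yes; width 4.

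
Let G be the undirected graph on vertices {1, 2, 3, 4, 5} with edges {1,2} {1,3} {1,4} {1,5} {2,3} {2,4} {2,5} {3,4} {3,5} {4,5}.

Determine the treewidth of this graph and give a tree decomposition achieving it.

Treewidth 4.
One optimal decomposition is:
Bags: B1 = {1, 2, 3, 4, 5}
Tree: (single bag)

A single bag containing all 5 vertices is trivially a valid decomposition of width 4. Conversely, {1, 2, 3, 4, 5} is a clique of size 5, and the vertices of any clique must share a bag in every tree decomposition; so some bag has ≥ 5 vertices and tw(G) ≥ 4. Therefore the treewidth is 4.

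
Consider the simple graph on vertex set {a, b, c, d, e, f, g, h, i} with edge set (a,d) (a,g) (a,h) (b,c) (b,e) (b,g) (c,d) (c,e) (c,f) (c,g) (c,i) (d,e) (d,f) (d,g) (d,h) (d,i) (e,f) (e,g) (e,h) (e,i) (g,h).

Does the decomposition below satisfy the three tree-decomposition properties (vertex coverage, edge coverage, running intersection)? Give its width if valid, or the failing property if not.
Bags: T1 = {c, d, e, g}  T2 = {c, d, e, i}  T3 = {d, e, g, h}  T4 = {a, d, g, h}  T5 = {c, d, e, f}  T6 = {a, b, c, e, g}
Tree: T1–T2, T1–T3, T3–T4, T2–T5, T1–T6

No — bags containing vertex a are not connected in the tree.

A tree decomposition must satisfy three properties: every vertex lies in some bag; for every edge, both endpoints lie together in some bag; and for every vertex, the bags containing it form a connected subtree. Here bags containing vertex a are not connected in the tree, so the decomposition is invalid.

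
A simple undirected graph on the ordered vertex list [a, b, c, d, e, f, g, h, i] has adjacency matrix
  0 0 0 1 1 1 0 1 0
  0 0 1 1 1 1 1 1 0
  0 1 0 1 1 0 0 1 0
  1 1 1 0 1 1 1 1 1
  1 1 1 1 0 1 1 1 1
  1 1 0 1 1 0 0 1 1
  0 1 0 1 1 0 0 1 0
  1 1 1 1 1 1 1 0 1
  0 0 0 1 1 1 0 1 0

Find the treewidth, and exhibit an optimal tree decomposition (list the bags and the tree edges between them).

Treewidth 4.
One such decomposition:
Bags: B1 = {b, d, e, f, h}  B2 = {b, d, e, g, h}  B3 = {d, e, f, h, i}  B4 = {a, d, e, f, h}  B5 = {b, c, d, e, h}
Tree: B1–B2, B1–B3, B3–B4, B1–B5

Every bag has size at most 5, so the width is 5 − 1 = 4 and tw(G) ≤ 4. On the other hand G contains the 5-clique {b, d, e, g, h}. A clique must lie in a single bag of any decomposition, so no decomposition can have width below 4. Combining the bounds, tw(G) = 4.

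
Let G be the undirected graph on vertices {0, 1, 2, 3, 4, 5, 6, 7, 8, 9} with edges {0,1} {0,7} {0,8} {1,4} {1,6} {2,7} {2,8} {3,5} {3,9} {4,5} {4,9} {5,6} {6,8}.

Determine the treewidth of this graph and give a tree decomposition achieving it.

The largest bag has 3 vertices, giving width 2; this decomposition certifies tw(G) ≤ 2. The edges 9–3–5–4–9 form a cycle, so G is not a tree and its treewidth is at least 2. Combining the bounds, tw(G) = 2.

Treewidth 2.
One such decomposition:
Bags: B1 = {3, 4, 9}  B2 = {3, 4, 5}  B3 = {1, 4, 5}  B4 = {1, 5, 6}  B5 = {0, 1, 6}  B6 = {0, 6, 8}  B7 = {0, 7, 8}  B8 = {2, 7, 8}
Tree: B1–B2, B2–B3, B3–B4, B4–B5, B5–B6, B6–B7, B7–B8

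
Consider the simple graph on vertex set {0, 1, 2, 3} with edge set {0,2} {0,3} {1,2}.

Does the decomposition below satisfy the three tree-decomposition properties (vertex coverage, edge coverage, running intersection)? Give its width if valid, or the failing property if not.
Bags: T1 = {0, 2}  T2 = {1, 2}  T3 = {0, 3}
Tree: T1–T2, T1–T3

Every vertex of G appears in some bag (union = {0, 1, 2, 3}); every edge is covered by a bag; and for each vertex v the set of bags containing v is connected in the bag tree. The decomposition is therefore valid. The largest bag has 2 vertices, so the width is 1.

Yes; width 1.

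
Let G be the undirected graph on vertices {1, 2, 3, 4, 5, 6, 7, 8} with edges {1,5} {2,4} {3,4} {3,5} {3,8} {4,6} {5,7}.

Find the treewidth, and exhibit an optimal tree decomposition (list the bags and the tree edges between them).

Each bag holds 2 vertices, so the decomposition has width 1, which upper-bounds the treewidth. G has an edge, so its treewidth is at least 1. Combining the bounds, tw(G) = 1.

Treewidth 1.
One optimal decomposition is:
Bags: B1 = {3, 4}  B2 = {3, 5}  B3 = {4, 6}  B4 = {2, 4}  B5 = {1, 5}  B6 = {3, 8}  B7 = {5, 7}
Tree: B1–B2, B1–B3, B3–B4, B2–B5, B2–B6, B2–B7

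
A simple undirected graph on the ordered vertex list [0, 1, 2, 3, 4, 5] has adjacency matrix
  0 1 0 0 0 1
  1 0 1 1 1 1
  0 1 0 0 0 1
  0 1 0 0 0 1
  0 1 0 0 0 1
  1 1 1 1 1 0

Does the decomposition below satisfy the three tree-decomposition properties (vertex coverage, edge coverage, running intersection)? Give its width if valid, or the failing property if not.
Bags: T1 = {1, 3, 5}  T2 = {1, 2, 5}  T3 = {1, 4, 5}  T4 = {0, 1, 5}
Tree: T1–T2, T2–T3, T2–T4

Vertex coverage: the bags together contain {0, 1, 2, 3, 4, 5}, the full vertex set. Edge coverage: each edge of G has both endpoints in at least one bag. Running intersection: for every vertex, the bags containing it form a connected subtree. All three properties hold, so this is a valid tree decomposition of width max|bag| − 1 = 2, and hence tw(G) ≤ 2.

Yes; width 2.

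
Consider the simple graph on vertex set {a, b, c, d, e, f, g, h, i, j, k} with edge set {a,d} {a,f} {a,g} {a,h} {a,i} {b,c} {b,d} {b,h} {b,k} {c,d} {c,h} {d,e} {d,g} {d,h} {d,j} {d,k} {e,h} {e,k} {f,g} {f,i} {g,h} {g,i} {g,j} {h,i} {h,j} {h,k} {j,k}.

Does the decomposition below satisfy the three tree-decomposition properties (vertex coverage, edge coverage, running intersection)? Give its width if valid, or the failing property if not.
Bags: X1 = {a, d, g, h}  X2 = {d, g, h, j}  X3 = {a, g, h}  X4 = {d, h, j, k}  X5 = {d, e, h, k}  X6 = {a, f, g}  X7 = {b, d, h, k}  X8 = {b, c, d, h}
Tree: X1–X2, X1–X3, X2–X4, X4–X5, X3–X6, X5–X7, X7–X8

No — vertex i appears in no bag.

A tree decomposition must satisfy three properties: every vertex lies in some bag; for every edge, both endpoints lie together in some bag; and for every vertex, the bags containing it form a connected subtree. Here vertex i appears in no bag, so the decomposition is invalid.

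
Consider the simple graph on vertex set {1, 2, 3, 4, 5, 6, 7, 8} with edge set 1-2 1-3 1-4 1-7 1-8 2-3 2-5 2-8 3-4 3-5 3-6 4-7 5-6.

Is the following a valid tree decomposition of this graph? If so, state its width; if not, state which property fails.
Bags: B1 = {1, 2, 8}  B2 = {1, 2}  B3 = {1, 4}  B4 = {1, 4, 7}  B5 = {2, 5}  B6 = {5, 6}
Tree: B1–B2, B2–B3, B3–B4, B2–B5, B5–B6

A tree decomposition must satisfy three properties: every vertex lies in some bag; for every edge, both endpoints lie together in some bag; and for every vertex, the bags containing it form a connected subtree. Here vertex 3 appears in no bag, so the decomposition is invalid.

No — vertex 3 appears in no bag.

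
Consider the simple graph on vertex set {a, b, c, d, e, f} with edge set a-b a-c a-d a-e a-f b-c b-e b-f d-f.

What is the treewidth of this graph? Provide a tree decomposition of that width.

Every bag has size at most 3, so the width is 3 − 1 = 2 and tw(G) ≤ 2. Conversely, {a, d, f} is a clique of size 3, and the vertices of any clique must share a bag in every tree decomposition; so some bag has ≥ 3 vertices and tw(G) ≥ 2. Therefore the treewidth is 2.

Treewidth 2.
Bags: B1 = {a, d, f}  B2 = {a, b, f}  B3 = {a, b, e}  B4 = {a, b, c}
Tree: B1–B2, B2–B3, B2–B4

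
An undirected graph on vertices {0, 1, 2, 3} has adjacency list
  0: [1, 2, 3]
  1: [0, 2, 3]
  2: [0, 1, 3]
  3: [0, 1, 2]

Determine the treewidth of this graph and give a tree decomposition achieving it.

A single bag containing all 4 vertices is trivially a valid decomposition of width 3. Conversely, {0, 1, 2, 3} is a clique of size 4, and the vertices of any clique must share a bag in every tree decomposition; so some bag has ≥ 4 vertices and tw(G) ≥ 3. Hence tw(G) = 3 exactly.

Treewidth 3.
Bags: B1 = {0, 1, 2, 3}
Tree: (single bag)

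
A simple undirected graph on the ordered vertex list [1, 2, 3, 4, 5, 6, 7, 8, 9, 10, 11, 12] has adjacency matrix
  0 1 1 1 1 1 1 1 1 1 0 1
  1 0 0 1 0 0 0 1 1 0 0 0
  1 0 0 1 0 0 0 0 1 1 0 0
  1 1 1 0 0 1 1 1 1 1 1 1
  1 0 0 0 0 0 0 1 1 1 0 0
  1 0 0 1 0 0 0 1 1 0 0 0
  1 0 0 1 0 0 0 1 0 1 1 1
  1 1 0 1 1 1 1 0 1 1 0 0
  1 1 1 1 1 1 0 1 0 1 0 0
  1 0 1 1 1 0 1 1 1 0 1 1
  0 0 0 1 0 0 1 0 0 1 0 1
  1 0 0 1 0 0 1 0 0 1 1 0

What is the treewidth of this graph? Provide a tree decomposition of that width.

Treewidth 4.
One such decomposition:
Bags: B1 = {1, 4, 7, 10, 12}  B2 = {1, 4, 7, 8, 10}  B3 = {4, 7, 10, 11, 12}  B4 = {1, 4, 8, 9, 10}  B5 = {1, 5, 8, 9, 10}  B6 = {1, 2, 4, 8, 9}  B7 = {1, 4, 6, 8, 9}  B8 = {1, 3, 4, 9, 10}
Tree: B1–B2, B1–B3, B2–B4, B4–B5, B4–B6, B4–B7, B4–B8

Each bag holds 5 vertices, so the decomposition has width 4, which upper-bounds the treewidth. On the other hand G contains the 5-clique {1, 2, 4, 8, 9}. A clique must lie in a single bag of any decomposition, so no decomposition can have width below 4. Therefore the treewidth is 4.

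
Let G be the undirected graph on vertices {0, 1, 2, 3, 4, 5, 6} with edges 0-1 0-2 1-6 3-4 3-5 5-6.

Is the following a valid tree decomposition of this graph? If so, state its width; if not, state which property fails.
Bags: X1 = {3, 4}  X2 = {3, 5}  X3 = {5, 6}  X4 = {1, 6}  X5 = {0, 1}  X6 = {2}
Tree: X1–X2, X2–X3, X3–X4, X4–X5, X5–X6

No — edge (0,2) lies in no bag.

A tree decomposition must satisfy three properties: every vertex lies in some bag; for every edge, both endpoints lie together in some bag; and for every vertex, the bags containing it form a connected subtree. Here edge (0,2) lies in no bag, so the decomposition is invalid.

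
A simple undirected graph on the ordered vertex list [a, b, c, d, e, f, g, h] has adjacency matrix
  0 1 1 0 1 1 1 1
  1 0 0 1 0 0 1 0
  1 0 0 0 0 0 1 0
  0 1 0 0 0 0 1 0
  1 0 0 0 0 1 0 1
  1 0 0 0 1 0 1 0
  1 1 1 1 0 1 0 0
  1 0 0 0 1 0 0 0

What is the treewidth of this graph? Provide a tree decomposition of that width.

Each bag holds 3 vertices, so the decomposition has width 2, which upper-bounds the treewidth. For the lower bound, the 3 vertices {b, d, g} are pairwise adjacent, and any tree decomposition puts a clique entirely inside one bag — forcing width ≥ 2. Therefore the treewidth is 2.

Treewidth 2.
Bags: B1 = {a, e, f}  B2 = {a, e, h}  B3 = {a, f, g}  B4 = {a, c, g}  B5 = {a, b, g}  B6 = {b, d, g}
Tree: B1–B2, B1–B3, B3–B4, B4–B5, B5–B6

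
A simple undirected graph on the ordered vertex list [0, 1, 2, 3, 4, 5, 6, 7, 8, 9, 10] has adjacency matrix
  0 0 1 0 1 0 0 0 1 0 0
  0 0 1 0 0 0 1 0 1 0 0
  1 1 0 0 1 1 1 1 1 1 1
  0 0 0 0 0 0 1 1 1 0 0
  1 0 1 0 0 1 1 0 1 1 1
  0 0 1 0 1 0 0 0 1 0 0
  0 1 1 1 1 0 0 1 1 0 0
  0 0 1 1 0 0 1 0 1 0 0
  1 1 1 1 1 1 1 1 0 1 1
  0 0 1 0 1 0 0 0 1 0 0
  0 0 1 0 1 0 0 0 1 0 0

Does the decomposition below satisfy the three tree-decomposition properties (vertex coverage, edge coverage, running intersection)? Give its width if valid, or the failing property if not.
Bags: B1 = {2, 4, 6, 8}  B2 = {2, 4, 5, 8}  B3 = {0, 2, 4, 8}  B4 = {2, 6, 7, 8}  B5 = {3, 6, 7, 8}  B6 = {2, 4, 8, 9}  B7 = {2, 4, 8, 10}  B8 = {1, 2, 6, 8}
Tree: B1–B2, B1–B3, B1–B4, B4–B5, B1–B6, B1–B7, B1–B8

Yes; width 3.

Every vertex of G appears in some bag (union = {0, 1, 2, 3, 4, 5, 6, 7, 8, 9, 10}); every edge is covered by a bag; and for each vertex v the set of bags containing v is connected in the bag tree. The decomposition is therefore valid. The largest bag has 4 vertices, so the width is 3.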